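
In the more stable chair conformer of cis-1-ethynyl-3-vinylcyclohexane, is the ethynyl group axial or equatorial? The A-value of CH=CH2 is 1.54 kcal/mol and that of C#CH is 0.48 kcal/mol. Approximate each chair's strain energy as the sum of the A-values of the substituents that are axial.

equatorial

C1 and C3 have the same parity, so for the cis isomer the two substituents are e,e in one chair and a,a in the other.
Chair I (vinyl axial, ethynyl axial): E = 2.02 kcal/mol.
Chair II (vinyl equatorial, ethynyl equatorial): E = 0.00 kcal/mol.
Chair II is the more stable (lower-energy) conformer, and in that chair the ethynyl group is equatorial.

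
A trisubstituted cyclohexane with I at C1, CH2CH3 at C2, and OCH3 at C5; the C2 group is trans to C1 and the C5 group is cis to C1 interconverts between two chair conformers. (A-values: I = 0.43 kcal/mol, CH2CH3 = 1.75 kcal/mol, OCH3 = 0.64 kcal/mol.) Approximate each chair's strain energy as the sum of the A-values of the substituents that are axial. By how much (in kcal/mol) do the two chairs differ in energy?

2.82 kcal/mol

Chair I (iodo axial, ethyl axial, methoxy axial): E = 2.82 kcal/mol.
Chair II (iodo equatorial, ethyl equatorial, methoxy equatorial): E = 0.00 kcal/mol.
ΔE = 2.82 − 0.00 = 2.82 kcal/mol; chair II is more stable.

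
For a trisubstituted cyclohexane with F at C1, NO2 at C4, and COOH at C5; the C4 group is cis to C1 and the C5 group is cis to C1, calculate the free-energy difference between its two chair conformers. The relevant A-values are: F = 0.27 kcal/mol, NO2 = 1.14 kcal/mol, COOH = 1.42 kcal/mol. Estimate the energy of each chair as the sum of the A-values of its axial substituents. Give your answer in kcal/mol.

0.55 kcal/mol

Chair I (fluoro axial, nitro equatorial, carboxyl axial): E = 1.69 kcal/mol.
Chair II (fluoro equatorial, nitro axial, carboxyl equatorial): E = 1.14 kcal/mol.
ΔE = 1.69 − 1.14 = 0.55 kcal/mol; chair II is more stable.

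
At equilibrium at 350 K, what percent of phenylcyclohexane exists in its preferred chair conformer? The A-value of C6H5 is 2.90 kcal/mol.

98.5%

One chair has the phenyl group axial (E = 2.90 kcal/mol) and the other has it equatorial (E = 0).
ΔG = 2.90 kcal/mol between the two chairs.
K = exp(ΔG/RT) with R = 1.987×10⁻³ kcal mol⁻¹ K⁻¹ and T = 350 K gives K ≈ 64.7.
Fraction in the lower-energy chair = K/(K+1) = 98.5%.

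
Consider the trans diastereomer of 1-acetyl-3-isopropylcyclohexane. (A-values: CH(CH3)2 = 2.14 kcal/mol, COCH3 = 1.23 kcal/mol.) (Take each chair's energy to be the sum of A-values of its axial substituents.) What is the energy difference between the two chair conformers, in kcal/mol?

0.91 kcal/mol

C1 and C3 have the same parity, so for the trans isomer the two substituents are one axial and one equatorial in each chair.
Chair I (isopropyl axial, acetyl equatorial): E = 2.14 kcal/mol.
Chair II (isopropyl equatorial, acetyl axial): E = 1.23 kcal/mol.
ΔE = 2.14 − 1.23 = 0.91 kcal/mol; chair II is more stable.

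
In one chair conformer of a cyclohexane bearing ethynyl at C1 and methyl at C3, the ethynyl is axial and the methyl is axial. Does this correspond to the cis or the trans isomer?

C1 and C3 have the same parity, so their axial bonds point in the same direction.
With same-parity carbons, two substituents on the same face are both axial or both equatorial; opposite faces give one of each.
Here the groups are axial/axial → same face → cis.

cis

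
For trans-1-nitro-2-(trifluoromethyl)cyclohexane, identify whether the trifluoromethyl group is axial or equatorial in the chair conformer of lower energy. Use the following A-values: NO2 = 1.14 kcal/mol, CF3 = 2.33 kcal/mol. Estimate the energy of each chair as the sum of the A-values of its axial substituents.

C1 and C2 have opposite parity, so for the trans isomer the two substituents are e,e in one chair and a,a in the other.
Chair I (nitro axial, trifluoromethyl axial): E = 3.47 kcal/mol.
Chair II (nitro equatorial, trifluoromethyl equatorial): E = 0.00 kcal/mol.
Chair II is the more stable (lower-energy) conformer, and in that chair the trifluoromethyl group is equatorial.

equatorial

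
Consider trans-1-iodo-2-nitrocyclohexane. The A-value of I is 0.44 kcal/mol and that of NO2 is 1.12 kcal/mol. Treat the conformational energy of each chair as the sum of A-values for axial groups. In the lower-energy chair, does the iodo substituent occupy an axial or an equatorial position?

equatorial

C1 and C2 have opposite parity, so for the trans isomer the two substituents are e,e in one chair and a,a in the other.
Chair I (iodo axial, nitro axial): E = 1.56 kcal/mol.
Chair II (iodo equatorial, nitro equatorial): E = 0.00 kcal/mol.
Chair II is the more stable (lower-energy) conformer, and in that chair the iodo group is equatorial.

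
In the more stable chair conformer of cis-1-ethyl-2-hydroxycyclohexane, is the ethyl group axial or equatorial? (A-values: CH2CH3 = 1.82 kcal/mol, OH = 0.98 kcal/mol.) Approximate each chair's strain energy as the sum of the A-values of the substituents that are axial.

equatorial

C1 and C2 have opposite parity, so for the cis isomer the two substituents are one axial and one equatorial in each chair.
Chair I (ethyl axial, hydroxyl equatorial): E = 1.82 kcal/mol.
Chair II (ethyl equatorial, hydroxyl axial): E = 0.98 kcal/mol.
Chair II is the more stable (lower-energy) conformer, and in that chair the ethyl group is equatorial.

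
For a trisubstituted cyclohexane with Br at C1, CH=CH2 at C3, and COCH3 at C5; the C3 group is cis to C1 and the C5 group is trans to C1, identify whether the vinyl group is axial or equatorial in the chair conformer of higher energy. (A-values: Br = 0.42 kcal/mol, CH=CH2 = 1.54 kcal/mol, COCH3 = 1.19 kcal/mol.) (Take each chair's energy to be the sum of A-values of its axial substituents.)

Chair I (bromo axial, vinyl axial, acetyl equatorial): E = 1.96 kcal/mol.
Chair II (bromo equatorial, vinyl equatorial, acetyl axial): E = 1.19 kcal/mol.
Chair I is the less stable (higher-energy) conformer, and in that chair the vinyl group is axial.

axial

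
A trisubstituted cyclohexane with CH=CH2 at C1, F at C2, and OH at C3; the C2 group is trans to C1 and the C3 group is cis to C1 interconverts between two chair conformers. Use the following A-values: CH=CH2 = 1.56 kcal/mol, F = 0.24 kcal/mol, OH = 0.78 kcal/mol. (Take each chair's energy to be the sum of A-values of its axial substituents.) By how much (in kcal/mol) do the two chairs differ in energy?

Chair I (vinyl axial, fluoro axial, hydroxyl axial): E = 2.58 kcal/mol.
Chair II (vinyl equatorial, fluoro equatorial, hydroxyl equatorial): E = 0.00 kcal/mol.
ΔE = 2.58 − 0.00 = 2.58 kcal/mol; chair II is more stable.

2.58 kcal/mol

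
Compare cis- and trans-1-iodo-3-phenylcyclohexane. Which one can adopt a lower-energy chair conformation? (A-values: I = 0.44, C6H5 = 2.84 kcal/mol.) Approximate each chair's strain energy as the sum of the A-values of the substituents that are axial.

At 1,3 positions (parity same): cis → (e,e or a,a); trans → (a,e or e,a).
Best chair for cis: E = 0.00 kcal/mol; best chair for trans: E = 0.44 kcal/mol.
The cis isomer is lower by 0.44 kcal/mol.

cis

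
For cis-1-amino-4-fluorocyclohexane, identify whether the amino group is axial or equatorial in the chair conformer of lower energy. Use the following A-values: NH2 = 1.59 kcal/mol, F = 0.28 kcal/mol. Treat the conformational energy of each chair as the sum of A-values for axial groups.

equatorial

C1 and C4 have opposite parity, so for the cis isomer the two substituents are one axial and one equatorial in each chair.
Chair I (amino axial, fluoro equatorial): E = 1.59 kcal/mol.
Chair II (amino equatorial, fluoro axial): E = 0.28 kcal/mol.
Chair II is the more stable (lower-energy) conformer, and in that chair the amino group is equatorial.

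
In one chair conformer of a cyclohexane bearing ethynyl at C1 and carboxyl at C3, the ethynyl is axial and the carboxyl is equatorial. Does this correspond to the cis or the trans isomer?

C1 and C3 have the same parity, so their axial bonds point in the same direction.
With same-parity carbons, two substituents on the same face are both axial or both equatorial; opposite faces give one of each.
Here the groups are axial/equatorial → opposite face → trans.

trans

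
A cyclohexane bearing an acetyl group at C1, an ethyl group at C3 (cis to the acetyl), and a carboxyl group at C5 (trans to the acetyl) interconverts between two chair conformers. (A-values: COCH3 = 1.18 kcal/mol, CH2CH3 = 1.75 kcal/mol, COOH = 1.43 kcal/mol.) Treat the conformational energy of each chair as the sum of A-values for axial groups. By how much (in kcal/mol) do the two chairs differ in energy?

1.50 kcal/mol

Chair I (acetyl axial, ethyl axial, carboxyl equatorial): E = 2.93 kcal/mol.
Chair II (acetyl equatorial, ethyl equatorial, carboxyl axial): E = 1.43 kcal/mol.
ΔE = 2.93 − 1.43 = 1.50 kcal/mol; chair II is more stable.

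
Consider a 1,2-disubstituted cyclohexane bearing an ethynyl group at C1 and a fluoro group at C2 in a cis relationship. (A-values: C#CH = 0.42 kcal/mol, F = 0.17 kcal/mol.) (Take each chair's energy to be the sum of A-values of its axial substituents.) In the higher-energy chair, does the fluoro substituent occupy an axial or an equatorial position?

C1 and C2 have opposite parity, so for the cis isomer the two substituents are one axial and one equatorial in each chair.
Chair I (ethynyl axial, fluoro equatorial): E = 0.42 kcal/mol.
Chair II (ethynyl equatorial, fluoro axial): E = 0.17 kcal/mol.
Chair I is the less stable (higher-energy) conformer, and in that chair the fluoro group is equatorial.

equatorial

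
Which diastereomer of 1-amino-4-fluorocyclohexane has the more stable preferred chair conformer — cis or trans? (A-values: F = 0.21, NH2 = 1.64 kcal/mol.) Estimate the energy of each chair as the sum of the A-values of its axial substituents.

At 1,4 positions (parity opposite): cis → (a,e or e,a); trans → (e,e or a,a).
Best chair for cis: E = 0.21 kcal/mol; best chair for trans: E = 0.00 kcal/mol.
The trans isomer is lower by 0.21 kcal/mol.

trans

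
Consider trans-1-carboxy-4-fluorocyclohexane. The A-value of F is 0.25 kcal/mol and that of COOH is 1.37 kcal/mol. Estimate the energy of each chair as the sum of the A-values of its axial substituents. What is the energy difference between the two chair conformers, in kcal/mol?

C1 and C4 have opposite parity, so for the trans isomer the two substituents are e,e in one chair and a,a in the other.
Chair I (fluoro axial, carboxyl axial): E = 1.62 kcal/mol.
Chair II (fluoro equatorial, carboxyl equatorial): E = 0.00 kcal/mol.
ΔE = 1.62 − 0.00 = 1.62 kcal/mol; chair II is more stable.

1.62 kcal/mol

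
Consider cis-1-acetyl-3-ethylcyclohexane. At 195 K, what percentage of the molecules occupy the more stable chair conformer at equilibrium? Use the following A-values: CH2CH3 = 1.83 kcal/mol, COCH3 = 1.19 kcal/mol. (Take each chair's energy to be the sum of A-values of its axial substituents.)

C1 and C3 have the same parity, so for the cis isomer the two substituents are e,e in one chair and a,a in the other.
Chair I (ethyl axial, acetyl axial): E = 3.02 kcal/mol; chair II (ethyl equatorial, acetyl equatorial): E = 0.00 kcal/mol.
ΔG = 3.02 kcal/mol between the two chairs.
K = exp(ΔG/RT) with R = 1.987×10⁻³ kcal mol⁻¹ K⁻¹ and T = 195 K gives K ≈ 2.43e+03.
Fraction in the lower-energy chair = K/(K+1) = 100.0%.

100.0%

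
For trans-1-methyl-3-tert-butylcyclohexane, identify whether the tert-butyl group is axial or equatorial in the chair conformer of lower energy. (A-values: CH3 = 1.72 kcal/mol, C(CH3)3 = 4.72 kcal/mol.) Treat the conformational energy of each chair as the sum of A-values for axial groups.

C1 and C3 have the same parity, so for the trans isomer the two substituents are one axial and one equatorial in each chair.
Chair I (methyl axial, tert-butyl equatorial): E = 1.72 kcal/mol.
Chair II (methyl equatorial, tert-butyl axial): E = 4.72 kcal/mol.
Chair I is the more stable (lower-energy) conformer, and in that chair the tert-butyl group is equatorial.

equatorial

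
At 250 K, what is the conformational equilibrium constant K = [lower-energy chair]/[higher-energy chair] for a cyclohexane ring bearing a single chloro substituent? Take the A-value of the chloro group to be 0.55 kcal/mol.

K ≈ 3.03

One chair has the chloro group axial (E = 0.55 kcal/mol) and the other has it equatorial (E = 0).
ΔG = 0.55 kcal/mol between the two chairs.
K = exp(ΔG/RT) with R = 1.987×10⁻³ kcal mol⁻¹ K⁻¹ and T = 250 K gives K ≈ 3.03.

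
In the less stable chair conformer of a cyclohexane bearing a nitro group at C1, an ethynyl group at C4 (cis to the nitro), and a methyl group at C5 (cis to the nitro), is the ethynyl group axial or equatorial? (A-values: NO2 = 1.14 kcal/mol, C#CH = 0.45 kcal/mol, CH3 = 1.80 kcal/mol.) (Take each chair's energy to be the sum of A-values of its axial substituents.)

Chair I (nitro axial, ethynyl equatorial, methyl axial): E = 2.94 kcal/mol.
Chair II (nitro equatorial, ethynyl axial, methyl equatorial): E = 0.45 kcal/mol.
Chair I is the less stable (higher-energy) conformer, and in that chair the ethynyl group is equatorial.

equatorial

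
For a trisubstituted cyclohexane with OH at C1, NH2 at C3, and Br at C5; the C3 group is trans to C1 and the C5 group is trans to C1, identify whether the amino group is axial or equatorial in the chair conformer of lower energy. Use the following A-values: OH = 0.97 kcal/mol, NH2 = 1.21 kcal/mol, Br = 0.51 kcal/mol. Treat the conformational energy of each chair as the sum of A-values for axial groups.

Chair I (hydroxyl axial, amino equatorial, bromo equatorial): E = 0.97 kcal/mol.
Chair II (hydroxyl equatorial, amino axial, bromo axial): E = 1.72 kcal/mol.
Chair I is the more stable (lower-energy) conformer, and in that chair the amino group is equatorial.

equatorial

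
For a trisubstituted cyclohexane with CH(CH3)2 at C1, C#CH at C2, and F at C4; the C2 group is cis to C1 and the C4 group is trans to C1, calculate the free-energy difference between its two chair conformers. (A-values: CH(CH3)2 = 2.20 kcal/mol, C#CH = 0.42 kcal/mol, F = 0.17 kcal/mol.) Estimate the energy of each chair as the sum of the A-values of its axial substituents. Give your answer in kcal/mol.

Chair I (isopropyl axial, ethynyl equatorial, fluoro axial): E = 2.37 kcal/mol.
Chair II (isopropyl equatorial, ethynyl axial, fluoro equatorial): E = 0.42 kcal/mol.
ΔE = 2.37 − 0.42 = 1.95 kcal/mol; chair II is more stable.

1.95 kcal/mol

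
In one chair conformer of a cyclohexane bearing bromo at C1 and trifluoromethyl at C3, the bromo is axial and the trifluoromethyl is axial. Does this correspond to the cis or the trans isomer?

C1 and C3 have the same parity, so their axial bonds point in the same direction.
With same-parity carbons, two substituents on the same face are both axial or both equatorial; opposite faces give one of each.
Here the groups are axial/axial → same face → cis.

cis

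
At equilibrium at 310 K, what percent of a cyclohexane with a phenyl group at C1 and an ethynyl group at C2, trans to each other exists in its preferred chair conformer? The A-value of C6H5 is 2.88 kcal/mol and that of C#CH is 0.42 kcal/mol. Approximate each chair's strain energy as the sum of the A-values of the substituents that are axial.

C1 and C2 have opposite parity, so for the trans isomer the two substituents are e,e in one chair and a,a in the other.
Chair I (phenyl axial, ethynyl axial): E = 3.30 kcal/mol; chair II (phenyl equatorial, ethynyl equatorial): E = 0.00 kcal/mol.
ΔG = 3.30 kcal/mol between the two chairs.
K = exp(ΔG/RT) with R = 1.987×10⁻³ kcal mol⁻¹ K⁻¹ and T = 310 K gives K ≈ 212.
Fraction in the lower-energy chair = K/(K+1) = 99.5%.

99.5%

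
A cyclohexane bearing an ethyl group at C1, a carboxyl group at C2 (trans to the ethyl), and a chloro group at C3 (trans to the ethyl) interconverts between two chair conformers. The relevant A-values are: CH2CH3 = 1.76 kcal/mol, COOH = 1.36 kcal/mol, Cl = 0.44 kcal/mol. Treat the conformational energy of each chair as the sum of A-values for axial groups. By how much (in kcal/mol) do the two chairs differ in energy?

2.68 kcal/mol

Chair I (ethyl axial, carboxyl axial, chloro equatorial): E = 3.12 kcal/mol.
Chair II (ethyl equatorial, carboxyl equatorial, chloro axial): E = 0.44 kcal/mol.
ΔE = 3.12 − 0.44 = 2.68 kcal/mol; chair II is more stable.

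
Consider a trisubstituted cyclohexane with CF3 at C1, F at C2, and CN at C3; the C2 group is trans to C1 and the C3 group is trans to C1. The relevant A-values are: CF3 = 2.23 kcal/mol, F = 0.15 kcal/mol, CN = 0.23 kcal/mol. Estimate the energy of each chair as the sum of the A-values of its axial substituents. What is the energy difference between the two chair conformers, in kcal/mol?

Chair I (trifluoromethyl axial, fluoro axial, cyano equatorial): E = 2.38 kcal/mol.
Chair II (trifluoromethyl equatorial, fluoro equatorial, cyano axial): E = 0.23 kcal/mol.
ΔE = 2.38 − 0.23 = 2.15 kcal/mol; chair II is more stable.

2.15 kcal/mol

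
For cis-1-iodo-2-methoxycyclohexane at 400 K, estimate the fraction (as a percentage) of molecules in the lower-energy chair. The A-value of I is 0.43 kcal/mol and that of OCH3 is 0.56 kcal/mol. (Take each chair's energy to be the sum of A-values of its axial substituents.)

54.1%

C1 and C2 have opposite parity, so for the cis isomer the two substituents are one axial and one equatorial in each chair.
Chair I (iodo axial, methoxy equatorial): E = 0.43 kcal/mol; chair II (iodo equatorial, methoxy axial): E = 0.56 kcal/mol.
ΔG = 0.13 kcal/mol between the two chairs.
K = exp(ΔG/RT) with R = 1.987×10⁻³ kcal mol⁻¹ K⁻¹ and T = 400 K gives K ≈ 1.18.
Fraction in the lower-energy chair = K/(K+1) = 54.1%.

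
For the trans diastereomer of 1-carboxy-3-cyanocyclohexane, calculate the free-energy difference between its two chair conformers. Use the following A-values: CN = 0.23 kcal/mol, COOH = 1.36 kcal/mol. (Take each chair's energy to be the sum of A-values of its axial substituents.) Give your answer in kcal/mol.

C1 and C3 have the same parity, so for the trans isomer the two substituents are one axial and one equatorial in each chair.
Chair I (cyano axial, carboxyl equatorial): E = 0.23 kcal/mol.
Chair II (cyano equatorial, carboxyl axial): E = 1.36 kcal/mol.
ΔE = 1.36 − 0.23 = 1.13 kcal/mol; chair I is more stable.

1.13 kcal/mol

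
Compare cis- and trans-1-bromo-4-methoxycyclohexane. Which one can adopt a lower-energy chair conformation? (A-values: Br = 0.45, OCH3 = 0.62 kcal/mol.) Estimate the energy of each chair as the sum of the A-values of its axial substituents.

trans

At 1,4 positions (parity opposite): cis → (a,e or e,a); trans → (e,e or a,a).
Best chair for cis: E = 0.45 kcal/mol; best chair for trans: E = 0.00 kcal/mol.
The trans isomer is lower by 0.45 kcal/mol.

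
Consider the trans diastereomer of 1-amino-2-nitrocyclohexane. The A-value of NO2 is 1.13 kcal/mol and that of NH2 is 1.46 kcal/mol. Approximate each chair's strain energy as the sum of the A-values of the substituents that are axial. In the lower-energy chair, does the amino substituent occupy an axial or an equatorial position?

equatorial

C1 and C2 have opposite parity, so for the trans isomer the two substituents are e,e in one chair and a,a in the other.
Chair I (nitro axial, amino axial): E = 2.59 kcal/mol.
Chair II (nitro equatorial, amino equatorial): E = 0.00 kcal/mol.
Chair II is the more stable (lower-energy) conformer, and in that chair the amino group is equatorial.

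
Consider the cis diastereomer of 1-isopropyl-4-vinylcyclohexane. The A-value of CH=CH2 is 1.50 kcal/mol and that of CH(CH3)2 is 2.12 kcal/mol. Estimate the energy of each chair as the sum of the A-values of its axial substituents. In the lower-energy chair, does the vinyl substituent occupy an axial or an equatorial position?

axial

C1 and C4 have opposite parity, so for the cis isomer the two substituents are one axial and one equatorial in each chair.
Chair I (vinyl axial, isopropyl equatorial): E = 1.50 kcal/mol.
Chair II (vinyl equatorial, isopropyl axial): E = 2.12 kcal/mol.
Chair I is the more stable (lower-energy) conformer, and in that chair the vinyl group is axial.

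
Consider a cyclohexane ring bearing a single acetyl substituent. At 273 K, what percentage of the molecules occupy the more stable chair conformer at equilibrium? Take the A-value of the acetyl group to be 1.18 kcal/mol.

89.8%

One chair has the acetyl group axial (E = 1.18 kcal/mol) and the other has it equatorial (E = 0).
ΔG = 1.18 kcal/mol between the two chairs.
K = exp(ΔG/RT) with R = 1.987×10⁻³ kcal mol⁻¹ K⁻¹ and T = 273 K gives K ≈ 8.8.
Fraction in the lower-energy chair = K/(K+1) = 89.8%.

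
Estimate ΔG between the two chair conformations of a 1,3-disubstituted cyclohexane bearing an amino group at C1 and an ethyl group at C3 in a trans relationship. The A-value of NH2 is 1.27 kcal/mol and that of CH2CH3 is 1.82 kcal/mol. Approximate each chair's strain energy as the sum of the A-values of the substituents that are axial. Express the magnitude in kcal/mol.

0.55 kcal/mol

C1 and C3 have the same parity, so for the trans isomer the two substituents are one axial and one equatorial in each chair.
Chair I (amino axial, ethyl equatorial): E = 1.27 kcal/mol.
Chair II (amino equatorial, ethyl axial): E = 1.82 kcal/mol.
ΔE = 1.82 − 1.27 = 0.55 kcal/mol; chair I is more stable.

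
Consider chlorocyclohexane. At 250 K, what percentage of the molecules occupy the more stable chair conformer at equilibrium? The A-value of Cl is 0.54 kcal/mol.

One chair has the chloro group axial (E = 0.54 kcal/mol) and the other has it equatorial (E = 0).
ΔG = 0.54 kcal/mol between the two chairs.
K = exp(ΔG/RT) with R = 1.987×10⁻³ kcal mol⁻¹ K⁻¹ and T = 250 K gives K ≈ 2.97.
Fraction in the lower-energy chair = K/(K+1) = 74.8%.

74.8%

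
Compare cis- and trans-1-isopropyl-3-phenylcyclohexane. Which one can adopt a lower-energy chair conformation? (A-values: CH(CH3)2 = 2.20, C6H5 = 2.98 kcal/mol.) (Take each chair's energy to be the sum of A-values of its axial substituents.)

cis

At 1,3 positions (parity same): cis → (e,e or a,a); trans → (a,e or e,a).
Best chair for cis: E = 0.00 kcal/mol; best chair for trans: E = 2.20 kcal/mol.
The cis isomer is lower by 2.20 kcal/mol.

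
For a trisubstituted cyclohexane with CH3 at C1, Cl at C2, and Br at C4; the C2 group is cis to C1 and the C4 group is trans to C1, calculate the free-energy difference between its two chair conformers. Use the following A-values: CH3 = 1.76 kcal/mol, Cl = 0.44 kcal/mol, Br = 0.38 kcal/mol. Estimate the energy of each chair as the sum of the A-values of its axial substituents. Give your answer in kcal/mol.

Chair I (methyl axial, chloro equatorial, bromo axial): E = 2.14 kcal/mol.
Chair II (methyl equatorial, chloro axial, bromo equatorial): E = 0.44 kcal/mol.
ΔE = 2.14 − 0.44 = 1.70 kcal/mol; chair II is more stable.

1.70 kcal/mol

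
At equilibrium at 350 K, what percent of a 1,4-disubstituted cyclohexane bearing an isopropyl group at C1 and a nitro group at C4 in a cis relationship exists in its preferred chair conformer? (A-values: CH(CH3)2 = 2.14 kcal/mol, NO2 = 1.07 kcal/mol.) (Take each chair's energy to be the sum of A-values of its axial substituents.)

C1 and C4 have opposite parity, so for the cis isomer the two substituents are one axial and one equatorial in each chair.
Chair I (isopropyl axial, nitro equatorial): E = 2.14 kcal/mol; chair II (isopropyl equatorial, nitro axial): E = 1.07 kcal/mol.
ΔG = 1.07 kcal/mol between the two chairs.
K = exp(ΔG/RT) with R = 1.987×10⁻³ kcal mol⁻¹ K⁻¹ and T = 350 K gives K ≈ 4.66.
Fraction in the lower-energy chair = K/(K+1) = 82.3%.

82.3%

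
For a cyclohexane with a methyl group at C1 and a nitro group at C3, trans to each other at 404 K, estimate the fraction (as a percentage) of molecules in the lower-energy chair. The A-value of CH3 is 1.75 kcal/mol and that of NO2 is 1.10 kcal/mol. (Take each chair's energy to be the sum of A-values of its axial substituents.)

C1 and C3 have the same parity, so for the trans isomer the two substituents are one axial and one equatorial in each chair.
Chair I (methyl axial, nitro equatorial): E = 1.75 kcal/mol; chair II (methyl equatorial, nitro axial): E = 1.10 kcal/mol.
ΔG = 0.65 kcal/mol between the two chairs.
K = exp(ΔG/RT) with R = 1.987×10⁻³ kcal mol⁻¹ K⁻¹ and T = 404 K gives K ≈ 2.25.
Fraction in the lower-energy chair = K/(K+1) = 69.2%.

69.2%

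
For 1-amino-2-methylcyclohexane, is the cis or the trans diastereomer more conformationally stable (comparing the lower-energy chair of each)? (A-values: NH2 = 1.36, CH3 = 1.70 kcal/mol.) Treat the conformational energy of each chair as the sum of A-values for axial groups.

At 1,2 positions (parity opposite): cis → (a,e or e,a); trans → (e,e or a,a).
Best chair for cis: E = 1.36 kcal/mol; best chair for trans: E = 0.00 kcal/mol.
The trans isomer is lower by 1.36 kcal/mol.

trans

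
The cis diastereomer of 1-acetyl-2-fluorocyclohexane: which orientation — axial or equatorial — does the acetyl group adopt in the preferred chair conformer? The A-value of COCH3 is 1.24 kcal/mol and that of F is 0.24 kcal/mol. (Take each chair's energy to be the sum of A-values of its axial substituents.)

equatorial

C1 and C2 have opposite parity, so for the cis isomer the two substituents are one axial and one equatorial in each chair.
Chair I (acetyl axial, fluoro equatorial): E = 1.24 kcal/mol.
Chair II (acetyl equatorial, fluoro axial): E = 0.24 kcal/mol.
Chair II is the more stable (lower-energy) conformer, and in that chair the acetyl group is equatorial.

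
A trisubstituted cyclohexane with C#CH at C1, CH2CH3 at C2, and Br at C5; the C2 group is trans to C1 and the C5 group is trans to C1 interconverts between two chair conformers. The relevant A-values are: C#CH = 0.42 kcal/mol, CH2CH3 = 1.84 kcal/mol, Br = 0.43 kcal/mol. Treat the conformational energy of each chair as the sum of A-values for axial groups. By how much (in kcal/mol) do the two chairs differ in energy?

Chair I (ethynyl axial, ethyl axial, bromo equatorial): E = 2.26 kcal/mol.
Chair II (ethynyl equatorial, ethyl equatorial, bromo axial): E = 0.43 kcal/mol.
ΔE = 2.26 − 0.43 = 1.83 kcal/mol; chair II is more stable.

1.83 kcal/mol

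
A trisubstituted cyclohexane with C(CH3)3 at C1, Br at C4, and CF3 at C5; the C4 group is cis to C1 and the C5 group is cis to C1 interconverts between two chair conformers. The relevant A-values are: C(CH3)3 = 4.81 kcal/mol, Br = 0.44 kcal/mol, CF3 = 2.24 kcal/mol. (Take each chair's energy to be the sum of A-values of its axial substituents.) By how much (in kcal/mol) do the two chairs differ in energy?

Chair I (tert-butyl axial, bromo equatorial, trifluoromethyl axial): E = 7.05 kcal/mol.
Chair II (tert-butyl equatorial, bromo axial, trifluoromethyl equatorial): E = 0.44 kcal/mol.
ΔE = 7.05 − 0.44 = 6.61 kcal/mol; chair II is more stable.

6.61 kcal/mol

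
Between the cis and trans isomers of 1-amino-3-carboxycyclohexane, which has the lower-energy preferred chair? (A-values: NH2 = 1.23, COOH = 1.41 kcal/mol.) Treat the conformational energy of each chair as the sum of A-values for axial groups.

cis

At 1,3 positions (parity same): cis → (e,e or a,a); trans → (a,e or e,a).
Best chair for cis: E = 0.00 kcal/mol; best chair for trans: E = 1.23 kcal/mol.
The cis isomer is lower by 1.23 kcal/mol.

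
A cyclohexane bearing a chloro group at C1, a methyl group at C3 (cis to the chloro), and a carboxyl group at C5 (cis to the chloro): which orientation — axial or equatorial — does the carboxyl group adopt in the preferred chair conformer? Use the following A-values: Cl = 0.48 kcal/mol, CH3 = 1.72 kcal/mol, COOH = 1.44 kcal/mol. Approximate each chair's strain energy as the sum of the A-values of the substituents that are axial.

equatorial

Chair I (chloro axial, methyl axial, carboxyl axial): E = 3.64 kcal/mol.
Chair II (chloro equatorial, methyl equatorial, carboxyl equatorial): E = 0.00 kcal/mol.
Chair II is the more stable (lower-energy) conformer, and in that chair the carboxyl group is equatorial.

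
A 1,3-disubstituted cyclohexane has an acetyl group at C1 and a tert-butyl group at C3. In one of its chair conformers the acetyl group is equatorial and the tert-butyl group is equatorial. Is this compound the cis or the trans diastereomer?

cis

C1 and C3 have the same parity, so their axial bonds point in the same direction.
With same-parity carbons, two substituents on the same face are both axial or both equatorial; opposite faces give one of each.
Here the groups are equatorial/equatorial → same face → cis.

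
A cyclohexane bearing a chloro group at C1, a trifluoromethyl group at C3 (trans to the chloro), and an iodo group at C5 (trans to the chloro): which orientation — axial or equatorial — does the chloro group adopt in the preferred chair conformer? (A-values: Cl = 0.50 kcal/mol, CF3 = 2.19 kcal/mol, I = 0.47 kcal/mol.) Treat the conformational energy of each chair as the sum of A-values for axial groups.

Chair I (chloro axial, trifluoromethyl equatorial, iodo equatorial): E = 0.50 kcal/mol.
Chair II (chloro equatorial, trifluoromethyl axial, iodo axial): E = 2.66 kcal/mol.
Chair I is the more stable (lower-energy) conformer, and in that chair the chloro group is axial.

axial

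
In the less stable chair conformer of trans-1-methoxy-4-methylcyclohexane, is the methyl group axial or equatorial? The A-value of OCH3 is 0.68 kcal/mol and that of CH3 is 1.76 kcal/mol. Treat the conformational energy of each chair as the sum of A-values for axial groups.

C1 and C4 have opposite parity, so for the trans isomer the two substituents are e,e in one chair and a,a in the other.
Chair I (methoxy axial, methyl axial): E = 2.44 kcal/mol.
Chair II (methoxy equatorial, methyl equatorial): E = 0.00 kcal/mol.
Chair I is the less stable (higher-energy) conformer, and in that chair the methyl group is axial.

axial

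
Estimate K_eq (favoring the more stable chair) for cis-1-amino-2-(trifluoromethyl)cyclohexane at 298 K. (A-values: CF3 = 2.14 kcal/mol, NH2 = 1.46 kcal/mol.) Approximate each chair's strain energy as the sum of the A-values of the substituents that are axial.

K ≈ 3.15

C1 and C2 have opposite parity, so for the cis isomer the two substituents are one axial and one equatorial in each chair.
Chair I (trifluoromethyl axial, amino equatorial): E = 2.14 kcal/mol; chair II (trifluoromethyl equatorial, amino axial): E = 1.46 kcal/mol.
ΔG = 0.68 kcal/mol between the two chairs.
K = exp(ΔG/RT) with R = 1.987×10⁻³ kcal mol⁻¹ K⁻¹ and T = 298 K gives K ≈ 3.15.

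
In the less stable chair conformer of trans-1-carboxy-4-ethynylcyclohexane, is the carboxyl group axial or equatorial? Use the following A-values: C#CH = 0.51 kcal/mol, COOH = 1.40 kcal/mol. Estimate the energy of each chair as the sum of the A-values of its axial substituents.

C1 and C4 have opposite parity, so for the trans isomer the two substituents are e,e in one chair and a,a in the other.
Chair I (ethynyl axial, carboxyl axial): E = 1.91 kcal/mol.
Chair II (ethynyl equatorial, carboxyl equatorial): E = 0.00 kcal/mol.
Chair I is the less stable (higher-energy) conformer, and in that chair the carboxyl group is axial.

axial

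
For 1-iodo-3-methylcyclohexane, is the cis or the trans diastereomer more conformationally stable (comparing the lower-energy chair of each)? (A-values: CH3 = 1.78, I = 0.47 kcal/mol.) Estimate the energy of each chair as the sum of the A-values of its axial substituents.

At 1,3 positions (parity same): cis → (e,e or a,a); trans → (a,e or e,a).
Best chair for cis: E = 0.00 kcal/mol; best chair for trans: E = 0.47 kcal/mol.
The cis isomer is lower by 0.47 kcal/mol.

cis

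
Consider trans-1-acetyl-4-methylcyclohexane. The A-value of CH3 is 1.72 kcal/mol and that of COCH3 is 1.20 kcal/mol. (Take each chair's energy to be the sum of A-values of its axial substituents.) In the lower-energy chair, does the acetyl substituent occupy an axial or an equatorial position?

equatorial

C1 and C4 have opposite parity, so for the trans isomer the two substituents are e,e in one chair and a,a in the other.
Chair I (methyl axial, acetyl axial): E = 2.92 kcal/mol.
Chair II (methyl equatorial, acetyl equatorial): E = 0.00 kcal/mol.
Chair II is the more stable (lower-energy) conformer, and in that chair the acetyl group is equatorial.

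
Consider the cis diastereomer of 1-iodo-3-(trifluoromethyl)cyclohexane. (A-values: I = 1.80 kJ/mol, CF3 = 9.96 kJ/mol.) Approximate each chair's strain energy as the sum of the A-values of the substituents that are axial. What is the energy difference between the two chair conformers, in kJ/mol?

11.76 kJ/mol

C1 and C3 have the same parity, so for the cis isomer the two substituents are e,e in one chair and a,a in the other.
Chair I (iodo axial, trifluoromethyl axial): E = 11.76 kJ/mol.
Chair II (iodo equatorial, trifluoromethyl equatorial): E = 0.00 kJ/mol.
ΔE = 11.76 − 0.00 = 11.76 kJ/mol; chair II is more stable.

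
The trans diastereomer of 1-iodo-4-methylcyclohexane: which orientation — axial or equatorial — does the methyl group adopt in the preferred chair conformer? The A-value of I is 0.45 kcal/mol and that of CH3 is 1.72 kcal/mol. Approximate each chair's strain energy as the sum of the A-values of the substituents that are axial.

equatorial

C1 and C4 have opposite parity, so for the trans isomer the two substituents are e,e in one chair and a,a in the other.
Chair I (iodo axial, methyl axial): E = 2.17 kcal/mol.
Chair II (iodo equatorial, methyl equatorial): E = 0.00 kcal/mol.
Chair II is the more stable (lower-energy) conformer, and in that chair the methyl group is equatorial.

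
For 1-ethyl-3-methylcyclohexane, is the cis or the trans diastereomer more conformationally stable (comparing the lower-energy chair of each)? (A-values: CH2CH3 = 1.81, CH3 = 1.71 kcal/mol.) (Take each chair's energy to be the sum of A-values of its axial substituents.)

cis

At 1,3 positions (parity same): cis → (e,e or a,a); trans → (a,e or e,a).
Best chair for cis: E = 0.00 kcal/mol; best chair for trans: E = 1.71 kcal/mol.
The cis isomer is lower by 1.71 kcal/mol.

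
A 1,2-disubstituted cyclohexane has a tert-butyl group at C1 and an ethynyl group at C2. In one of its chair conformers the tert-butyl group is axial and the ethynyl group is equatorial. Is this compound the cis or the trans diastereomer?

C1 and C2 have opposite parity, so their axial bonds point in opposite directions.
With opposite-parity carbons, two substituents on the same face are one axial and one equatorial; opposite faces give both axial or both equatorial.
Here the groups are axial/equatorial → same face → cis.

cis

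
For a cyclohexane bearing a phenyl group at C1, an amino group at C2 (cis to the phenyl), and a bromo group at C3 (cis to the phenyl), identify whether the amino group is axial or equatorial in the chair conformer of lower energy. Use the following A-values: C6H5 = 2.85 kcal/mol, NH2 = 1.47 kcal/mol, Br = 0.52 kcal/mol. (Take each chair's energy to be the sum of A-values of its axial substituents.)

axial

Chair I (phenyl axial, amino equatorial, bromo axial): E = 3.37 kcal/mol.
Chair II (phenyl equatorial, amino axial, bromo equatorial): E = 1.47 kcal/mol.
Chair II is the more stable (lower-energy) conformer, and in that chair the amino group is axial.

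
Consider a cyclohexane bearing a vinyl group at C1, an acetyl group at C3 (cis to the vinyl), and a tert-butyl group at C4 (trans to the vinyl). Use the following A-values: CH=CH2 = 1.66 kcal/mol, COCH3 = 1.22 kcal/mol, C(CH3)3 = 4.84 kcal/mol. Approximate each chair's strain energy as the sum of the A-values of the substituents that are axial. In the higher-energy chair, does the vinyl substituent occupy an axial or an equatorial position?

axial

Chair I (vinyl axial, acetyl axial, tert-butyl axial): E = 7.72 kcal/mol.
Chair II (vinyl equatorial, acetyl equatorial, tert-butyl equatorial): E = 0.00 kcal/mol.
Chair I is the less stable (higher-energy) conformer, and in that chair the vinyl group is axial.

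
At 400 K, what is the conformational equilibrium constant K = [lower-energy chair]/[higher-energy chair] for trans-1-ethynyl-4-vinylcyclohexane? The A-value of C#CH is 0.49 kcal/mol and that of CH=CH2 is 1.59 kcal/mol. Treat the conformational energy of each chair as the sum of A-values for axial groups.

C1 and C4 have opposite parity, so for the trans isomer the two substituents are e,e in one chair and a,a in the other.
Chair I (ethynyl axial, vinyl axial): E = 2.08 kcal/mol; chair II (ethynyl equatorial, vinyl equatorial): E = 0.00 kcal/mol.
ΔG = 2.08 kcal/mol between the two chairs.
K = exp(ΔG/RT) with R = 1.987×10⁻³ kcal mol⁻¹ K⁻¹ and T = 400 K gives K ≈ 13.7.

K ≈ 13.7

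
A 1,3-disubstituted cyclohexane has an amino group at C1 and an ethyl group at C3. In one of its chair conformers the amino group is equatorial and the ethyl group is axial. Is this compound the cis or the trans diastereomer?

trans

C1 and C3 have the same parity, so their axial bonds point in the same direction.
With same-parity carbons, two substituents on the same face are both axial or both equatorial; opposite faces give one of each.
Here the groups are equatorial/axial → opposite face → trans.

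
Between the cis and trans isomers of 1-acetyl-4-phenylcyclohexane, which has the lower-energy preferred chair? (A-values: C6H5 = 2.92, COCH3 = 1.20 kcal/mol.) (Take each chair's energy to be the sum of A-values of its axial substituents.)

trans

At 1,4 positions (parity opposite): cis → (a,e or e,a); trans → (e,e or a,a).
Best chair for cis: E = 1.20 kcal/mol; best chair for trans: E = 0.00 kcal/mol.
The trans isomer is lower by 1.20 kcal/mol.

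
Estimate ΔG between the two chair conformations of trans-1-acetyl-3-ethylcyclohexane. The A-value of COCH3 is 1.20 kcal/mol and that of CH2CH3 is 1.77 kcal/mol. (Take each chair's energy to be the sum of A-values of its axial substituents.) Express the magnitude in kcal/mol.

0.57 kcal/mol

C1 and C3 have the same parity, so for the trans isomer the two substituents are one axial and one equatorial in each chair.
Chair I (acetyl axial, ethyl equatorial): E = 1.20 kcal/mol.
Chair II (acetyl equatorial, ethyl axial): E = 1.77 kcal/mol.
ΔE = 1.77 − 1.20 = 0.57 kcal/mol; chair I is more stable.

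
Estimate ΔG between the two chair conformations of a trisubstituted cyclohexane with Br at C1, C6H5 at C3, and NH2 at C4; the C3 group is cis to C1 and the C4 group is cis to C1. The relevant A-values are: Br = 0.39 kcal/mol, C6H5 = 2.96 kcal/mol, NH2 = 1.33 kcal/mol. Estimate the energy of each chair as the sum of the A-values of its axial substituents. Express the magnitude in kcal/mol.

Chair I (bromo axial, phenyl axial, amino equatorial): E = 3.35 kcal/mol.
Chair II (bromo equatorial, phenyl equatorial, amino axial): E = 1.33 kcal/mol.
ΔE = 3.35 − 1.33 = 2.02 kcal/mol; chair II is more stable.

2.02 kcal/mol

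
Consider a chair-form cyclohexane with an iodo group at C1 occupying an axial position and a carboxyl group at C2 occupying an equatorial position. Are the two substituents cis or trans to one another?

C1 and C2 have opposite parity, so their axial bonds point in opposite directions.
With opposite-parity carbons, two substituents on the same face are one axial and one equatorial; opposite faces give both axial or both equatorial.
Here the groups are axial/equatorial → same face → cis.

cis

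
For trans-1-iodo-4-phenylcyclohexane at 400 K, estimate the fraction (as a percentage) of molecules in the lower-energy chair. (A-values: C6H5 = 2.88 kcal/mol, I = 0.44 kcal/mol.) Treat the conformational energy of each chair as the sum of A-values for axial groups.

98.5%

C1 and C4 have opposite parity, so for the trans isomer the two substituents are e,e in one chair and a,a in the other.
Chair I (phenyl axial, iodo axial): E = 3.32 kcal/mol; chair II (phenyl equatorial, iodo equatorial): E = 0.00 kcal/mol.
ΔG = 3.32 kcal/mol between the two chairs.
K = exp(ΔG/RT) with R = 1.987×10⁻³ kcal mol⁻¹ K⁻¹ and T = 400 K gives K ≈ 65.2.
Fraction in the lower-energy chair = K/(K+1) = 98.5%.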